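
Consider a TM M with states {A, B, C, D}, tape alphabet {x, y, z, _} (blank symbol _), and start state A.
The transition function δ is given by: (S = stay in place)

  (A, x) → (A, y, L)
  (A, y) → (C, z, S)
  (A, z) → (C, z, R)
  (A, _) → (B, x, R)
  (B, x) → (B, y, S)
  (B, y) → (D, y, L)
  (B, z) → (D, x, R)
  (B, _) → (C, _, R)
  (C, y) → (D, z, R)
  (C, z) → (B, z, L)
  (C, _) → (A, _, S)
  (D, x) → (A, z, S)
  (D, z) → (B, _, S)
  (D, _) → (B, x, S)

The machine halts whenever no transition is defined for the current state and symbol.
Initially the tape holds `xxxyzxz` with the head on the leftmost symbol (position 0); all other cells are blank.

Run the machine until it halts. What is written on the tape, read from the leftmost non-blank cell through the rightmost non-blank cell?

A | _[x]xxyzxz   read x → write y, move L, go to A
A | [_]yxxyzxz   read _ → write x, move R, go to B
B | x[y]xxyzxz   read y → write y, move L, go to D
D | [x]yxxyzxz   read x → write z, move S, go to A
A | [z]yxxyzxz   read z → write z, move R, go to C
C | z[y]xxyzxz   read y → write z, move R, go to D
D | zz[x]xyzxz   read x → write z, move S, go to A
A | zz[z]xyzxz   read z → write z, move R, go to C
C | zzz[x]yzxz
The non-blank tape span at halt is zzzxyzxz.

zzzxyzxz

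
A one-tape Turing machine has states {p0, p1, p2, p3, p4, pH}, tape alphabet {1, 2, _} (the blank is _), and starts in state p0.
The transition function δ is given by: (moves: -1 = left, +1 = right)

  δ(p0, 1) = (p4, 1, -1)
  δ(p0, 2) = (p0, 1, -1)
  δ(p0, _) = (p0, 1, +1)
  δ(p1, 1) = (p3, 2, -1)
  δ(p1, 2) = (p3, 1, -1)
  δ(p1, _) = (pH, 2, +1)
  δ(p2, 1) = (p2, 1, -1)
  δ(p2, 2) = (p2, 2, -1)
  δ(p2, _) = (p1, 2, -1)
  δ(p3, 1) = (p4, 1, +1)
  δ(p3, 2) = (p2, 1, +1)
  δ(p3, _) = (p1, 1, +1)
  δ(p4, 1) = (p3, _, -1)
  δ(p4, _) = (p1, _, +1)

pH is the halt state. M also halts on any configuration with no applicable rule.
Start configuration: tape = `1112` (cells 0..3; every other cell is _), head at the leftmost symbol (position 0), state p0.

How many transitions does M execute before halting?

27

p0 | _[1]112   read 1 → write 1, move -1, go to p4
p4 | [_]1112   read _ → write _, move +1, go to p1
p1 | _[1]112   read 1 → write 2, move -1, go to p3
p3 | [_]2112   read _ → write 1, move +1, go to p1
p1 | 1[2]112   read 2 → write 1, move -1, go to p3
p3 | [1]1112   read 1 → write 1, move +1, go to p4
p4 | 1[1]112   read 1 → write _, move -1, go to p3
p3 | [1]_112   read 1 → write 1, move +1, go to p4
p4 | 1[_]112   read _ → write _, move +1, go to p1
p1 | 1_[1]12   read 1 → write 2, move -1, go to p3
p3 | 1[_]212   read _ → write 1, move +1, go to p1
p1 | 11[2]12   read 2 → write 1, move -1, go to p3
p3 | 1[1]112   read 1 → write 1, move +1, go to p4
p4 | 11[1]12   read 1 → write _, move -1, go to p3
p3 | 1[1]_12   read 1 → write 1, move +1, go to p4
p4 | 11[_]12   read _ → write _, move +1, go to p1
p1 | 11_[1]2   read 1 → write 2, move -1, go to p3
p3 | 11[_]22   read _ → write 1, move +1, go to p1
p1 | 111[2]2   read 2 → write 1, move -1, go to p3
p3 | 11[1]12   read 1 → write 1, move +1, go to p4
p4 | 111[1]2   read 1 → write _, move -1, go to p3
p3 | 11[1]_2   read 1 → write 1, move +1, go to p4
p4 | 111[_]2   read _ → write _, move +1, go to p1
p1 | 111_[2]   read 2 → write 1, move -1, go to p3
p3 | 111[_]1   read _ → write 1, move +1, go to p1
p1 | 1111[1]   read 1 → write 2, move -1, go to p3
p3 | 111[1]2   read 1 → write 1, move +1, go to p4
p4 | 1111[2]
M halts after 27 transitions.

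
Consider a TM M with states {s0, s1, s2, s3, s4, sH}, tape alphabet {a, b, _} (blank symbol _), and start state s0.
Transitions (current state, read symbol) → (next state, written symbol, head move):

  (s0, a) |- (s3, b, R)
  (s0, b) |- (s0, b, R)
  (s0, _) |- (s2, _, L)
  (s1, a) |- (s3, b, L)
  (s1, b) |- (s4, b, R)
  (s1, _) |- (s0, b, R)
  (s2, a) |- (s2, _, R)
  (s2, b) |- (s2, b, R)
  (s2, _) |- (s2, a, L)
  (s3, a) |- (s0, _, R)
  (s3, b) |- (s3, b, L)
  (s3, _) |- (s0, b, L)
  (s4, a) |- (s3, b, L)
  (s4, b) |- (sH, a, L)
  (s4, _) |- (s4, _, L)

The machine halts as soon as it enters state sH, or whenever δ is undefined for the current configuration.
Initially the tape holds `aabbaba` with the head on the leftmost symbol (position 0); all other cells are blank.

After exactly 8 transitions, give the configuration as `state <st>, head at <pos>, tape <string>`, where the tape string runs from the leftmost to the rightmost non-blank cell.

s0 | [a]abbaba   read a → write b, move R, go to s3
s3 | b[a]bbaba   read a → write _, move R, go to s0
s0 | b_[b]baba   read b → write b, move R, go to s0
s0 | b_b[b]aba   read b → write b, move R, go to s0
s0 | b_bb[a]ba   read a → write b, move R, go to s3
s3 | b_bbb[b]a   read b → write b, move L, go to s3
s3 | b_bb[b]ba   read b → write b, move L, go to s3
s3 | b_b[b]bba   read b → write b, move L, go to s3
s3 | b_[b]bbba
After 8 steps: state s3, head at 2, tape b_bbbba.

state s3, head at 2, tape b_bbbba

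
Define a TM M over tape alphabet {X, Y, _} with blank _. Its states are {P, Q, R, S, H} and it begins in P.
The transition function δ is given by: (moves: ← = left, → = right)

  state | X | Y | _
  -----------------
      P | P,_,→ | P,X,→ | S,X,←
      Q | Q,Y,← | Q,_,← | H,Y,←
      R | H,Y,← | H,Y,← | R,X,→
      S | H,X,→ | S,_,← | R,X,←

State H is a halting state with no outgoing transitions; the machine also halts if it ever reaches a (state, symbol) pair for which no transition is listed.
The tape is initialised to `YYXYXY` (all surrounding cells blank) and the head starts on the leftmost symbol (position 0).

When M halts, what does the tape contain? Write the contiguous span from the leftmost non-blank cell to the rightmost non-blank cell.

P | [Y]YXYXY_   read Y → write X, move →, go to P
P | X[Y]XYXY_   read Y → write X, move →, go to P
P | XX[X]YXY_   read X → write _, move →, go to P
P | XX_[Y]XY_   read Y → write X, move →, go to P
P | XX_X[X]Y_   read X → write _, move →, go to P
P | XX_X_[Y]_   read Y → write X, move →, go to P
P | XX_X_X[_]   read _ → write X, move ←, go to S
S | XX_X_[X]X   read X → write X, move →, go to H
H | XX_X_X[X]
The non-blank tape span at halt is XX_X_XX.

XX_X_XX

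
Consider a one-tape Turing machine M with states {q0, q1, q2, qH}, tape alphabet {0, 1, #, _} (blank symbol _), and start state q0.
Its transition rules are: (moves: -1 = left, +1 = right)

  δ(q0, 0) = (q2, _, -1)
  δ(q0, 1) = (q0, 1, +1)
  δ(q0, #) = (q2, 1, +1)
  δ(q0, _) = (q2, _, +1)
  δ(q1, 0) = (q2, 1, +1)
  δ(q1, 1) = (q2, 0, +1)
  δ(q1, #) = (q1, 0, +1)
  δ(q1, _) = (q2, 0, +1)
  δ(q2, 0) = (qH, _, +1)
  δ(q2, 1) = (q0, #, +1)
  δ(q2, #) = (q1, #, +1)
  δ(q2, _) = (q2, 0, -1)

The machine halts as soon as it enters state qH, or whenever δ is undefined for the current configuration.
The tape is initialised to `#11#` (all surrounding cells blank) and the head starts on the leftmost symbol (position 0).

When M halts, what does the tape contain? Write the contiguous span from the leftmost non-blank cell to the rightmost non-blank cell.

q0 | [#]11#__   read # → write 1, move +1, go to q2
q2 | 1[1]1#__   read 1 → write #, move +1, go to q0
q0 | 1#[1]#__   read 1 → write 1, move +1, go to q0
q0 | 1#1[#]__   read # → write 1, move +1, go to q2
q2 | 1#11[_]_   read _ → write 0, move -1, go to q2
q2 | 1#1[1]0_   read 1 → write #, move +1, go to q0
q0 | 1#1#[0]_   read 0 → write _, move -1, go to q2
q2 | 1#1[#]__   read # → write #, move +1, go to q1
q1 | 1#1#[_]_   read _ → write 0, move +1, go to q2
q2 | 1#1#0[_]   read _ → write 0, move -1, go to q2
q2 | 1#1#[0]0   read 0 → write _, move +1, go to qH
qH | 1#1#_[0]
The non-blank tape span at halt is 1#1#_0.

1#1#_0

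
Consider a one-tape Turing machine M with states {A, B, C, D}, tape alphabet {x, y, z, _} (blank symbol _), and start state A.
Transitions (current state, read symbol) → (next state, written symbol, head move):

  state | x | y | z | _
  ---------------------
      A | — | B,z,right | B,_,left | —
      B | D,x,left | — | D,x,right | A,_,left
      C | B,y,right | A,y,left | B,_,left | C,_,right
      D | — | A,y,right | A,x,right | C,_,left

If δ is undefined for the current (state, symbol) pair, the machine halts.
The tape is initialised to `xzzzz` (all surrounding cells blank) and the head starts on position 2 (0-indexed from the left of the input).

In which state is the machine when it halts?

A

state=A head=2 tape=__xz[z]zz   (A,z)→(B,_,left)
state=B head=1 tape=__x[z]_zz   (B,z)→(D,x,right)
state=D head=2 tape=__xx[_]zz   (D,_)→(C,_,left)
state=C head=1 tape=__x[x]_zz   (C,x)→(B,y,right)
state=B head=2 tape=__xy[_]zz   (B,_)→(A,_,left)
state=A head=1 tape=__x[y]_zz   (A,y)→(B,z,right)
state=B head=2 tape=__xz[_]zz   (B,_)→(A,_,left)
state=A head=1 tape=__x[z]_zz   (A,z)→(B,_,left)
state=B head=0 tape=__[x]__zz   (B,x)→(D,x,left)
state=D head=-1 tape=_[_]x__zz   (D,_)→(C,_,left)
state=C head=-2 tape=[_]_x__zz   (C,_)→(C,_,right)
state=C head=-1 tape=_[_]x__zz   (C,_)→(C,_,right)
state=C head=0 tape=__[x]__zz   (C,x)→(B,y,right)
state=B head=1 tape=__y[_]_zz   (B,_)→(A,_,left)
state=A head=0 tape=__[y]__zz   (A,y)→(B,z,right)
state=B head=1 tape=__z[_]_zz   (B,_)→(A,_,left)
state=A head=0 tape=__[z]__zz   (A,z)→(B,_,left)
state=B head=-1 tape=_[_]___zz   (B,_)→(A,_,left)
state=A head=-2 tape=[_]____zz
No transition is defined for (A, _); M halts in state A.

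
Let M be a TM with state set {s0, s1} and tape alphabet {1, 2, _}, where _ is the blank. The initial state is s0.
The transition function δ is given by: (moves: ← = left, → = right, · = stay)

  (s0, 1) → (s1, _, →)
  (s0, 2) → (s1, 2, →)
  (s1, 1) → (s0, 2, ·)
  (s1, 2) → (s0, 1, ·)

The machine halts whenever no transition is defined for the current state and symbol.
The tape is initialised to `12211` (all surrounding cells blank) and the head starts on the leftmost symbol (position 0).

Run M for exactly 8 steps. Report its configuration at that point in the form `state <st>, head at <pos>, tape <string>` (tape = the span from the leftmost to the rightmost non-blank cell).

s0 | [1]2211   read 1 → write _, move →, go to s1
s1 | _[2]211   read 2 → write 1, move ·, go to s0
s0 | _[1]211   read 1 → write _, move →, go to s1
s1 | __[2]11   read 2 → write 1, move ·, go to s0
s0 | __[1]11   read 1 → write _, move →, go to s1
s1 | ___[1]1   read 1 → write 2, move ·, go to s0
s0 | ___[2]1   read 2 → write 2, move →, go to s1
s1 | ___2[1]   read 1 → write 2, move ·, go to s0
s0 | ___2[2]
After 8 steps: state s0, head at 4, tape 22.

state s0, head at 4, tape 22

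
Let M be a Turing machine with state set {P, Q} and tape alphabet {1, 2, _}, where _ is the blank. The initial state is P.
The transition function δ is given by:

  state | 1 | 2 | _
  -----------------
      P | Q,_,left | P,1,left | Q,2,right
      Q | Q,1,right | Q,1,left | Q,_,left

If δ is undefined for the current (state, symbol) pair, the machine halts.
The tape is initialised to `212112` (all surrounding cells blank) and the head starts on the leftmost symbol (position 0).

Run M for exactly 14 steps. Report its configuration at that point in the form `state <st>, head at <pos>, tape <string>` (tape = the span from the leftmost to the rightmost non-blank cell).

state=P head=0 tape=_[2]12112_   (P,2)→(P,1,left)
state=P head=-1 tape=[_]112112_   (P,_)→(Q,2,right)
state=Q head=0 tape=2[1]12112_   (Q,1)→(Q,1,right)
state=Q head=1 tape=21[1]2112_   (Q,1)→(Q,1,right)
state=Q head=2 tape=211[2]112_   (Q,2)→(Q,1,left)
state=Q head=1 tape=21[1]1112_   (Q,1)→(Q,1,right)
state=Q head=2 tape=211[1]112_   (Q,1)→(Q,1,right)
state=Q head=3 tape=2111[1]12_   (Q,1)→(Q,1,right)
state=Q head=4 tape=21111[1]2_   (Q,1)→(Q,1,right)
state=Q head=5 tape=211111[2]_   (Q,2)→(Q,1,left)
state=Q head=4 tape=21111[1]1_   (Q,1)→(Q,1,right)
state=Q head=5 tape=211111[1]_   (Q,1)→(Q,1,right)
state=Q head=6 tape=2111111[_]   (Q,_)→(Q,_,left)
state=Q head=5 tape=211111[1]_   (Q,1)→(Q,1,right)
state=Q head=6 tape=2111111[_]
After 14 steps: state Q, head at 6, tape 2111111.

state Q, head at 6, tape 2111111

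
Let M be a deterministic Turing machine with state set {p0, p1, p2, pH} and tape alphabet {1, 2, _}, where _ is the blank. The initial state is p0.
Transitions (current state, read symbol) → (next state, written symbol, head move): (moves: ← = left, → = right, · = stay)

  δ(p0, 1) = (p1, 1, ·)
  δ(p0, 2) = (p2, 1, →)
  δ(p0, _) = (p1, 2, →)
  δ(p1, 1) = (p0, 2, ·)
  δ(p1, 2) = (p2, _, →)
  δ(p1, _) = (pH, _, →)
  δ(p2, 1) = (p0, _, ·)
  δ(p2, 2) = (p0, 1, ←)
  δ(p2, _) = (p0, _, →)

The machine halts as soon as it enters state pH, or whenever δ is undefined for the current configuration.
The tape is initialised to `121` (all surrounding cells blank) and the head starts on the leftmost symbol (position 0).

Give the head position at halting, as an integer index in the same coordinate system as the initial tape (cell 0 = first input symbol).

p0 | [1]21____   read 1 → write 1, move ·, go to p1
p1 | [1]21____   read 1 → write 2, move ·, go to p0
p0 | [2]21____   read 2 → write 1, move →, go to p2
p2 | 1[2]1____   read 2 → write 1, move ←, go to p0
p0 | [1]11____   read 1 → write 1, move ·, go to p1
p1 | [1]11____   read 1 → write 2, move ·, go to p0
p0 | [2]11____   read 2 → write 1, move →, go to p2
p2 | 1[1]1____   read 1 → write _, move ·, go to p0
p0 | 1[_]1____   read _ → write 2, move →, go to p1
p1 | 12[1]____   read 1 → write 2, move ·, go to p0
p0 | 12[2]____   read 2 → write 1, move →, go to p2
p2 | 121[_]___   read _ → write _, move →, go to p0
p0 | 121_[_]__   read _ → write 2, move →, go to p1
p1 | 121_2[_]_   read _ → write _, move →, go to pH
pH | 121_2_[_]
At halt the head is at cell 6.

6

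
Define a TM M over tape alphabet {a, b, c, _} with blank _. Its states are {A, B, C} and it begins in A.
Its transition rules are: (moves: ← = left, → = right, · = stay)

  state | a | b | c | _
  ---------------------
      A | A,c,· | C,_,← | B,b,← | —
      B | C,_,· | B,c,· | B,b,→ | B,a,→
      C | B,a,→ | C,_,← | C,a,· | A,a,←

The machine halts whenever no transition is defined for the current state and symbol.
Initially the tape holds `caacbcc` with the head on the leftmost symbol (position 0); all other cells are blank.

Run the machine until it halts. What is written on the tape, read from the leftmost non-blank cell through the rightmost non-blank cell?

state=A head=0 tape=__[c]aacbcc   (A,c)→(B,b,←)
state=B head=-1 tape=_[_]baacbcc   (B,_)→(B,a,→)
state=B head=0 tape=_a[b]aacbcc   (B,b)→(B,c,·)
state=B head=0 tape=_a[c]aacbcc   (B,c)→(B,b,→)
state=B head=1 tape=_ab[a]acbcc   (B,a)→(C,_,·)
state=C head=1 tape=_ab[_]acbcc   (C,_)→(A,a,←)
state=A head=0 tape=_a[b]aacbcc   (A,b)→(C,_,←)
state=C head=-1 tape=_[a]_aacbcc   (C,a)→(B,a,→)
state=B head=0 tape=_a[_]aacbcc   (B,_)→(B,a,→)
state=B head=1 tape=_aa[a]acbcc   (B,a)→(C,_,·)
state=C head=1 tape=_aa[_]acbcc   (C,_)→(A,a,←)
state=A head=0 tape=_a[a]aacbcc   (A,a)→(A,c,·)
state=A head=0 tape=_a[c]aacbcc   (A,c)→(B,b,←)
state=B head=-1 tape=_[a]baacbcc   (B,a)→(C,_,·)
state=C head=-1 tape=_[_]baacbcc   (C,_)→(A,a,←)
state=A head=-2 tape=[_]abaacbcc
The non-blank tape span at halt is abaacbcc.

abaacbcc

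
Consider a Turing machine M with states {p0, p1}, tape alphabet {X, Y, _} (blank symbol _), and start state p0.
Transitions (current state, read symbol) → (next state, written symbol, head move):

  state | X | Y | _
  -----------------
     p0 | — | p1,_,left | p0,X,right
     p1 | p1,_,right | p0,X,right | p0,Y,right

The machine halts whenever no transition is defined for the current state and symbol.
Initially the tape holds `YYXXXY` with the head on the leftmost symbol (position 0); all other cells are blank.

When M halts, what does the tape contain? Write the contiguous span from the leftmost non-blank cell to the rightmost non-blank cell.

Y_YXXXY

p0 | _[Y]YXXXY   read Y → write _, move left, go to p1
p1 | [_]_YXXXY   read _ → write Y, move right, go to p0
p0 | Y[_]YXXXY   read _ → write X, move right, go to p0
p0 | YX[Y]XXXY   read Y → write _, move left, go to p1
p1 | Y[X]_XXXY   read X → write _, move right, go to p1
p1 | Y_[_]XXXY   read _ → write Y, move right, go to p0
p0 | Y_Y[X]XXY
The non-blank tape span at halt is Y_YXXXY.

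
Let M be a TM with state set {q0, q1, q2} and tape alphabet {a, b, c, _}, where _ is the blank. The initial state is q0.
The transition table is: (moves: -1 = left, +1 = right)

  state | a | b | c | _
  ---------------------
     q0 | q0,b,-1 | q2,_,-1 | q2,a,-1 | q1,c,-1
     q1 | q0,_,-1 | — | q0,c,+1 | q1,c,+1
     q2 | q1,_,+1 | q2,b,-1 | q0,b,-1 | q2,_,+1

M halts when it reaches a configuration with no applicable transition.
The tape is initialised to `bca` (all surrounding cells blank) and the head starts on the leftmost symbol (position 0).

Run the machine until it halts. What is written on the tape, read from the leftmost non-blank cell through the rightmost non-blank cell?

q0 | __[b]ca   read b → write _, move -1, go to q2
q2 | _[_]_ca   read _ → write _, move +1, go to q2
q2 | __[_]ca   read _ → write _, move +1, go to q2
q2 | ___[c]a   read c → write b, move -1, go to q0
q0 | __[_]ba   read _ → write c, move -1, go to q1
q1 | _[_]cba   read _ → write c, move +1, go to q1
q1 | _c[c]ba   read c → write c, move +1, go to q0
q0 | _cc[b]a   read b → write _, move -1, go to q2
q2 | _c[c]_a   read c → write b, move -1, go to q0
q0 | _[c]b_a   read c → write a, move -1, go to q2
q2 | [_]ab_a   read _ → write _, move +1, go to q2
q2 | _[a]b_a   read a → write _, move +1, go to q1
q1 | __[b]_a
The non-blank tape span at halt is b_a.

b_a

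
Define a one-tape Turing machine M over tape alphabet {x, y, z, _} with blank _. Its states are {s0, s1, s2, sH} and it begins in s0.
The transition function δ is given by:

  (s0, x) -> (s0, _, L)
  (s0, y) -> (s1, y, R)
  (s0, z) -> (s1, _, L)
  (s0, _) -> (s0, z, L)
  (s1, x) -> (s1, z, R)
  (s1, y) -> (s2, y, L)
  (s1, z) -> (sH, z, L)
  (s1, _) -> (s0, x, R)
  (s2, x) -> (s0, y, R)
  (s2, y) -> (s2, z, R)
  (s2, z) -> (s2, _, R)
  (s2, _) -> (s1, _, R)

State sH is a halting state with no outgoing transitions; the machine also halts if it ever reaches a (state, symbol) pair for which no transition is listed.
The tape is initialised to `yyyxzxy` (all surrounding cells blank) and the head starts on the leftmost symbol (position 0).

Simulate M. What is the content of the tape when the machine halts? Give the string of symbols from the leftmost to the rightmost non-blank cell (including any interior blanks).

state=s0 head=0 tape=_[y]yyxzxy___   (s0,y)→(s1,y,R)
state=s1 head=1 tape=_y[y]yxzxy___   (s1,y)→(s2,y,L)
state=s2 head=0 tape=_[y]yyxzxy___   (s2,y)→(s2,z,R)
state=s2 head=1 tape=_z[y]yxzxy___   (s2,y)→(s2,z,R)
state=s2 head=2 tape=_zz[y]xzxy___   (s2,y)→(s2,z,R)
state=s2 head=3 tape=_zzz[x]zxy___   (s2,x)→(s0,y,R)
state=s0 head=4 tape=_zzzy[z]xy___   (s0,z)→(s1,_,L)
state=s1 head=3 tape=_zzz[y]_xy___   (s1,y)→(s2,y,L)
state=s2 head=2 tape=_zz[z]y_xy___   (s2,z)→(s2,_,R)
state=s2 head=3 tape=_zz_[y]_xy___   (s2,y)→(s2,z,R)
state=s2 head=4 tape=_zz_z[_]xy___   (s2,_)→(s1,_,R)
state=s1 head=5 tape=_zz_z_[x]y___   (s1,x)→(s1,z,R)
state=s1 head=6 tape=_zz_z_z[y]___   (s1,y)→(s2,y,L)
state=s2 head=5 tape=_zz_z_[z]y___   (s2,z)→(s2,_,R)
state=s2 head=6 tape=_zz_z__[y]___   (s2,y)→(s2,z,R)
state=s2 head=7 tape=_zz_z__z[_]__   (s2,_)→(s1,_,R)
state=s1 head=8 tape=_zz_z__z_[_]_   (s1,_)→(s0,x,R)
state=s0 head=9 tape=_zz_z__z_x[_]   (s0,_)→(s0,z,L)
state=s0 head=8 tape=_zz_z__z_[x]z   (s0,x)→(s0,_,L)
state=s0 head=7 tape=_zz_z__z[_]_z   (s0,_)→(s0,z,L)
state=s0 head=6 tape=_zz_z__[z]z_z   (s0,z)→(s1,_,L)
state=s1 head=5 tape=_zz_z_[_]_z_z   (s1,_)→(s0,x,R)
state=s0 head=6 tape=_zz_z_x[_]z_z   (s0,_)→(s0,z,L)
state=s0 head=5 tape=_zz_z_[x]zz_z   (s0,x)→(s0,_,L)
state=s0 head=4 tape=_zz_z[_]_zz_z   (s0,_)→(s0,z,L)
state=s0 head=3 tape=_zz_[z]z_zz_z   (s0,z)→(s1,_,L)
state=s1 head=2 tape=_zz[_]_z_zz_z   (s1,_)→(s0,x,R)
state=s0 head=3 tape=_zzx[_]z_zz_z   (s0,_)→(s0,z,L)
state=s0 head=2 tape=_zz[x]zz_zz_z   (s0,x)→(s0,_,L)
state=s0 head=1 tape=_z[z]_zz_zz_z   (s0,z)→(s1,_,L)
state=s1 head=0 tape=_[z]__zz_zz_z   (s1,z)→(sH,z,L)
state=sH head=-1 tape=[_]z__zz_zz_z
The non-blank tape span at halt is z__zz_zz_z.

z__zz_zz_z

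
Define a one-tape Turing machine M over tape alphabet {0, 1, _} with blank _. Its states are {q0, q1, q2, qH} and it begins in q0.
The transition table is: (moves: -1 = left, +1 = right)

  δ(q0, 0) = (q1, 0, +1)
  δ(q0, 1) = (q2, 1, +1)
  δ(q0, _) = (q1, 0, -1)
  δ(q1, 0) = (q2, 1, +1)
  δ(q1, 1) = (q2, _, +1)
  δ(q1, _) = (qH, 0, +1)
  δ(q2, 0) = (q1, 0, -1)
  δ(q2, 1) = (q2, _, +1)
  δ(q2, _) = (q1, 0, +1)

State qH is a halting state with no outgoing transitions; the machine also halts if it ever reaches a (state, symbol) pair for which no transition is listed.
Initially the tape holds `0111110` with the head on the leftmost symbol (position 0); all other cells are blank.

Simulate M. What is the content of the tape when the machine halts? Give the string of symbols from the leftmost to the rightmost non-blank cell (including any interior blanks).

state=q0 head=0 tape=[0]111110   (q0,0)→(q1,0,+1)
state=q1 head=1 tape=0[1]11110   (q1,1)→(q2,_,+1)
state=q2 head=2 tape=0_[1]1110   (q2,1)→(q2,_,+1)
state=q2 head=3 tape=0__[1]110   (q2,1)→(q2,_,+1)
state=q2 head=4 tape=0___[1]10   (q2,1)→(q2,_,+1)
state=q2 head=5 tape=0____[1]0   (q2,1)→(q2,_,+1)
state=q2 head=6 tape=0_____[0]   (q2,0)→(q1,0,-1)
state=q1 head=5 tape=0____[_]0   (q1,_)→(qH,0,+1)
state=qH head=6 tape=0____0[0]
The non-blank tape span at halt is 0____00.

0____00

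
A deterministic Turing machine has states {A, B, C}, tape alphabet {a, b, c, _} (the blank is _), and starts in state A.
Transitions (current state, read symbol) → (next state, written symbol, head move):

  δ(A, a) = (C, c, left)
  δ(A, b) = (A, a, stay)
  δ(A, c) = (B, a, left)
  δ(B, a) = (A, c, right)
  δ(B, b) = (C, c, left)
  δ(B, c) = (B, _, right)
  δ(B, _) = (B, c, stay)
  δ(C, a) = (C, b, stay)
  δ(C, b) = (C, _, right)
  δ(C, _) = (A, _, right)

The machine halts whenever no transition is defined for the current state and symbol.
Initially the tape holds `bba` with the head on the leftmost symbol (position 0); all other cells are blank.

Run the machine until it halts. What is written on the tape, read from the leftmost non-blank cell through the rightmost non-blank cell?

cca

A | _[b]ba   read b → write a, move stay, go to A
A | _[a]ba   read a → write c, move left, go to C
C | [_]cba   read _ → write _, move right, go to A
A | _[c]ba   read c → write a, move left, go to B
B | [_]aba   read _ → write c, move stay, go to B
B | [c]aba   read c → write _, move right, go to B
B | _[a]ba   read a → write c, move right, go to A
A | _c[b]a   read b → write a, move stay, go to A
A | _c[a]a   read a → write c, move left, go to C
C | _[c]ca
The non-blank tape span at halt is cca.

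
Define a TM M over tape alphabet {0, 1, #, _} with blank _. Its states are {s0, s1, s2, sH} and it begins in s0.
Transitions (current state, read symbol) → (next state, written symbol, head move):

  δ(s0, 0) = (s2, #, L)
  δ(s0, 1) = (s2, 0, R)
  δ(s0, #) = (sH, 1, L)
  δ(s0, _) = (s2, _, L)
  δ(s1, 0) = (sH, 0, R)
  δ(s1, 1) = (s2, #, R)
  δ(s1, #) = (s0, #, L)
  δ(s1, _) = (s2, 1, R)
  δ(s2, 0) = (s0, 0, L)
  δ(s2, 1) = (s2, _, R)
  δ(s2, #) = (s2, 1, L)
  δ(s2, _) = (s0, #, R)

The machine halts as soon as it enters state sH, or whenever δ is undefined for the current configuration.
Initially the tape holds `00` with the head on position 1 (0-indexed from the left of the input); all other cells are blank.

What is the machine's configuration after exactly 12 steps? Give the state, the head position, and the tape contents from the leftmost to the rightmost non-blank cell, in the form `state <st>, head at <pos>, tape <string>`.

s0 | ___0[0]   read 0 → write #, move L, go to s2
s2 | ___[0]#   read 0 → write 0, move L, go to s0
s0 | __[_]0#   read _ → write _, move L, go to s2
s2 | _[_]_0#   read _ → write #, move R, go to s0
s0 | _#[_]0#   read _ → write _, move L, go to s2
s2 | _[#]_0#   read # → write 1, move L, go to s2
s2 | [_]1_0#   read _ → write #, move R, go to s0
s0 | #[1]_0#   read 1 → write 0, move R, go to s2
s2 | #0[_]0#   read _ → write #, move R, go to s0
s0 | #0#[0]#   read 0 → write #, move L, go to s2
s2 | #0[#]##   read # → write 1, move L, go to s2
s2 | #[0]1##   read 0 → write 0, move L, go to s0
s0 | [#]01##
After 12 steps: state s0, head at -3, tape #01##.

state s0, head at -3, tape #01##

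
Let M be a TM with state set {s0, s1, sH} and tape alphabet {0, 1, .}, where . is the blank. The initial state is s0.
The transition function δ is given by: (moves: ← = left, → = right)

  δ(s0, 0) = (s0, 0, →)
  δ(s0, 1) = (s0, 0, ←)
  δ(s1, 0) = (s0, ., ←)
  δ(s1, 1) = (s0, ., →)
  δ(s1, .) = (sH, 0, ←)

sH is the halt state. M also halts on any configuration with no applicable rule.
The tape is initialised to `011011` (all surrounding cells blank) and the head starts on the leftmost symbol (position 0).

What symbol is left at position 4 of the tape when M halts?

state=s0 head=0 tape=[0]11011.   (s0,0)→(s0,0,→)
state=s0 head=1 tape=0[1]1011.   (s0,1)→(s0,0,←)
state=s0 head=0 tape=[0]01011.   (s0,0)→(s0,0,→)
state=s0 head=1 tape=0[0]1011.   (s0,0)→(s0,0,→)
state=s0 head=2 tape=00[1]011.   (s0,1)→(s0,0,←)
state=s0 head=1 tape=0[0]0011.   (s0,0)→(s0,0,→)
state=s0 head=2 tape=00[0]011.   (s0,0)→(s0,0,→)
state=s0 head=3 tape=000[0]11.   (s0,0)→(s0,0,→)
state=s0 head=4 tape=0000[1]1.   (s0,1)→(s0,0,←)
state=s0 head=3 tape=000[0]01.   (s0,0)→(s0,0,→)
state=s0 head=4 tape=0000[0]1.   (s0,0)→(s0,0,→)
state=s0 head=5 tape=00000[1].   (s0,1)→(s0,0,←)
state=s0 head=4 tape=0000[0]0.   (s0,0)→(s0,0,→)
state=s0 head=5 tape=00000[0].   (s0,0)→(s0,0,→)
state=s0 head=6 tape=000000[.]
Cell 4 holds 0 when M halts.

0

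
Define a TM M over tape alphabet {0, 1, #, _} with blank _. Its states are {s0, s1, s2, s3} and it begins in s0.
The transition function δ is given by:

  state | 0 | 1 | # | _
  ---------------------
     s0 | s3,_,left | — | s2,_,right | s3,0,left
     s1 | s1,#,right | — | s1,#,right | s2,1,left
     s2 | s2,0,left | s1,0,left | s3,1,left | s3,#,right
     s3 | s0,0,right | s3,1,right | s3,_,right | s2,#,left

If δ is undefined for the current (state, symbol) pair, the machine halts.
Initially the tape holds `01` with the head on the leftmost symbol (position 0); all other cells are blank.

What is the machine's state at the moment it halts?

s1

state=s0 head=0 tape=__[0]1___   (s0,0)→(s3,_,left)
state=s3 head=-1 tape=_[_]_1___   (s3,_)→(s2,#,left)
state=s2 head=-2 tape=[_]#_1___   (s2,_)→(s3,#,right)
state=s3 head=-1 tape=#[#]_1___   (s3,#)→(s3,_,right)
state=s3 head=0 tape=#_[_]1___   (s3,_)→(s2,#,left)
state=s2 head=-1 tape=#[_]#1___   (s2,_)→(s3,#,right)
state=s3 head=0 tape=##[#]1___   (s3,#)→(s3,_,right)
state=s3 head=1 tape=##_[1]___   (s3,1)→(s3,1,right)
state=s3 head=2 tape=##_1[_]__   (s3,_)→(s2,#,left)
state=s2 head=1 tape=##_[1]#__   (s2,1)→(s1,0,left)
state=s1 head=0 tape=##[_]0#__   (s1,_)→(s2,1,left)
state=s2 head=-1 tape=#[#]10#__   (s2,#)→(s3,1,left)
state=s3 head=-2 tape=[#]110#__   (s3,#)→(s3,_,right)
state=s3 head=-1 tape=_[1]10#__   (s3,1)→(s3,1,right)
state=s3 head=0 tape=_1[1]0#__   (s3,1)→(s3,1,right)
state=s3 head=1 tape=_11[0]#__   (s3,0)→(s0,0,right)
state=s0 head=2 tape=_110[#]__   (s0,#)→(s2,_,right)
state=s2 head=3 tape=_110_[_]_   (s2,_)→(s3,#,right)
state=s3 head=4 tape=_110_#[_]   (s3,_)→(s2,#,left)
state=s2 head=3 tape=_110_[#]#   (s2,#)→(s3,1,left)
state=s3 head=2 tape=_110[_]1#   (s3,_)→(s2,#,left)
state=s2 head=1 tape=_11[0]#1#   (s2,0)→(s2,0,left)
state=s2 head=0 tape=_1[1]0#1#   (s2,1)→(s1,0,left)
state=s1 head=-1 tape=_[1]00#1#
No transition is defined for (s1, 1); M halts in state s1.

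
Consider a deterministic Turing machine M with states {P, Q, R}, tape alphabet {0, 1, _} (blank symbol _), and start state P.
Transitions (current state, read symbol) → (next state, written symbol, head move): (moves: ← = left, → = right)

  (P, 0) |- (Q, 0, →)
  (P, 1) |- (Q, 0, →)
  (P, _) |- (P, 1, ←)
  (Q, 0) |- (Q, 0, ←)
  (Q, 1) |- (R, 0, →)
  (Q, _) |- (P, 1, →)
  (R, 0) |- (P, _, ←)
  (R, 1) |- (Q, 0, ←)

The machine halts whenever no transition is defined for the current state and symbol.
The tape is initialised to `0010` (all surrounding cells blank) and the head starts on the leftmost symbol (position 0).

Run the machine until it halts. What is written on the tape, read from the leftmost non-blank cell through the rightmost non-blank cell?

state=P head=0 tape=_[0]010__   (P,0)→(Q,0,→)
state=Q head=1 tape=_0[0]10__   (Q,0)→(Q,0,←)
state=Q head=0 tape=_[0]010__   (Q,0)→(Q,0,←)
state=Q head=-1 tape=[_]0010__   (Q,_)→(P,1,→)
state=P head=0 tape=1[0]010__   (P,0)→(Q,0,→)
state=Q head=1 tape=10[0]10__   (Q,0)→(Q,0,←)
state=Q head=0 tape=1[0]010__   (Q,0)→(Q,0,←)
state=Q head=-1 tape=[1]0010__   (Q,1)→(R,0,→)
state=R head=0 tape=0[0]010__   (R,0)→(P,_,←)
state=P head=-1 tape=[0]_010__   (P,0)→(Q,0,→)
state=Q head=0 tape=0[_]010__   (Q,_)→(P,1,→)
state=P head=1 tape=01[0]10__   (P,0)→(Q,0,→)
state=Q head=2 tape=010[1]0__   (Q,1)→(R,0,→)
state=R head=3 tape=0100[0]__   (R,0)→(P,_,←)
state=P head=2 tape=010[0]___   (P,0)→(Q,0,→)
state=Q head=3 tape=0100[_]__   (Q,_)→(P,1,→)
state=P head=4 tape=01001[_]_   (P,_)→(P,1,←)
state=P head=3 tape=0100[1]1_   (P,1)→(Q,0,→)
state=Q head=4 tape=01000[1]_   (Q,1)→(R,0,→)
state=R head=5 tape=010000[_]
The non-blank tape span at halt is 010000.

010000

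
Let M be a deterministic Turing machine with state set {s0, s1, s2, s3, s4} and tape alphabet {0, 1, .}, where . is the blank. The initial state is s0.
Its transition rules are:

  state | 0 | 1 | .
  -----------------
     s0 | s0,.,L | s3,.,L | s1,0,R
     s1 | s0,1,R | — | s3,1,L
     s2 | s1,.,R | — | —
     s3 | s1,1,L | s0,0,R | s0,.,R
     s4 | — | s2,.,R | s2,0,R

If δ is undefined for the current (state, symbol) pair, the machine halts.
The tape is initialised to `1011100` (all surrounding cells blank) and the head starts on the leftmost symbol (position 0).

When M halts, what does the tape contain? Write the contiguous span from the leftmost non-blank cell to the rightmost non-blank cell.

state=s0 head=0 tape=.[1]011100   (s0,1)→(s3,.,L)
state=s3 head=-1 tape=[.].011100   (s3,.)→(s0,.,R)
state=s0 head=0 tape=.[.]011100   (s0,.)→(s1,0,R)
state=s1 head=1 tape=.0[0]11100   (s1,0)→(s0,1,R)
state=s0 head=2 tape=.01[1]1100   (s0,1)→(s3,.,L)
state=s3 head=1 tape=.0[1].1100   (s3,1)→(s0,0,R)
state=s0 head=2 tape=.00[.]1100   (s0,.)→(s1,0,R)
state=s1 head=3 tape=.000[1]100
The non-blank tape span at halt is 0001100.

0001100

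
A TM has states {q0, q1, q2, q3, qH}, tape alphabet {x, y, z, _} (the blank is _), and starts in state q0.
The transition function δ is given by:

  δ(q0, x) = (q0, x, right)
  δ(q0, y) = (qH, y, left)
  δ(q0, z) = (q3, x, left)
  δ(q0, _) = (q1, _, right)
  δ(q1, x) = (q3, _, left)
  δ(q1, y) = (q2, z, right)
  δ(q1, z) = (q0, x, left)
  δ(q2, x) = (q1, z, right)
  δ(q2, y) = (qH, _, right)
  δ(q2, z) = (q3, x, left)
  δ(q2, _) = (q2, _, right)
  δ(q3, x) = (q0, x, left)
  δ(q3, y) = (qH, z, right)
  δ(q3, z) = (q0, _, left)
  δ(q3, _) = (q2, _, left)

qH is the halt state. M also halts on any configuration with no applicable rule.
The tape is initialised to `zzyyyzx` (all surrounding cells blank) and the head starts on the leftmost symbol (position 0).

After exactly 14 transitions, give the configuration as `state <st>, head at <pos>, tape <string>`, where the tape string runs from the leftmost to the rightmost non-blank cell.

state q1, head at 0, tape yyyzx

state=q0 head=0 tape=__[z]zyyyzx   (q0,z)→(q3,x,left)
state=q3 head=-1 tape=_[_]xzyyyzx   (q3,_)→(q2,_,left)
state=q2 head=-2 tape=[_]_xzyyyzx   (q2,_)→(q2,_,right)
state=q2 head=-1 tape=_[_]xzyyyzx   (q2,_)→(q2,_,right)
state=q2 head=0 tape=__[x]zyyyzx   (q2,x)→(q1,z,right)
state=q1 head=1 tape=__z[z]yyyzx   (q1,z)→(q0,x,left)
state=q0 head=0 tape=__[z]xyyyzx   (q0,z)→(q3,x,left)
state=q3 head=-1 tape=_[_]xxyyyzx   (q3,_)→(q2,_,left)
state=q2 head=-2 tape=[_]_xxyyyzx   (q2,_)→(q2,_,right)
state=q2 head=-1 tape=_[_]xxyyyzx   (q2,_)→(q2,_,right)
state=q2 head=0 tape=__[x]xyyyzx   (q2,x)→(q1,z,right)
state=q1 head=1 tape=__z[x]yyyzx   (q1,x)→(q3,_,left)
state=q3 head=0 tape=__[z]_yyyzx   (q3,z)→(q0,_,left)
state=q0 head=-1 tape=_[_]__yyyzx   (q0,_)→(q1,_,right)
state=q1 head=0 tape=__[_]_yyyzx
After 14 steps: state q1, head at 0, tape yyyzx.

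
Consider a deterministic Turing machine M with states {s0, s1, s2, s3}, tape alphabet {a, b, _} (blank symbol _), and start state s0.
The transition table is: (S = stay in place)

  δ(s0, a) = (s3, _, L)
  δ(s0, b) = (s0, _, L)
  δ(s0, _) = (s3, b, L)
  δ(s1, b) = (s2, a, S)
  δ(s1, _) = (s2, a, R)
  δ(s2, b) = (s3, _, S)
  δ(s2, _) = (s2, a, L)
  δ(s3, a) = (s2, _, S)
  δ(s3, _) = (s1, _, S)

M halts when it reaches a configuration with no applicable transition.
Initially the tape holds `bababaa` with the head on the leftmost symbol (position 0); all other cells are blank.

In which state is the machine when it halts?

state=s0 head=0 tape=__[b]ababaa   (s0,b)→(s0,_,L)
state=s0 head=-1 tape=_[_]_ababaa   (s0,_)→(s3,b,L)
state=s3 head=-2 tape=[_]b_ababaa   (s3,_)→(s1,_,S)
state=s1 head=-2 tape=[_]b_ababaa   (s1,_)→(s2,a,R)
state=s2 head=-1 tape=a[b]_ababaa   (s2,b)→(s3,_,S)
state=s3 head=-1 tape=a[_]_ababaa   (s3,_)→(s1,_,S)
state=s1 head=-1 tape=a[_]_ababaa   (s1,_)→(s2,a,R)
state=s2 head=0 tape=aa[_]ababaa   (s2,_)→(s2,a,L)
state=s2 head=-1 tape=a[a]aababaa
No transition is defined for (s2, a); M halts in state s2.

s2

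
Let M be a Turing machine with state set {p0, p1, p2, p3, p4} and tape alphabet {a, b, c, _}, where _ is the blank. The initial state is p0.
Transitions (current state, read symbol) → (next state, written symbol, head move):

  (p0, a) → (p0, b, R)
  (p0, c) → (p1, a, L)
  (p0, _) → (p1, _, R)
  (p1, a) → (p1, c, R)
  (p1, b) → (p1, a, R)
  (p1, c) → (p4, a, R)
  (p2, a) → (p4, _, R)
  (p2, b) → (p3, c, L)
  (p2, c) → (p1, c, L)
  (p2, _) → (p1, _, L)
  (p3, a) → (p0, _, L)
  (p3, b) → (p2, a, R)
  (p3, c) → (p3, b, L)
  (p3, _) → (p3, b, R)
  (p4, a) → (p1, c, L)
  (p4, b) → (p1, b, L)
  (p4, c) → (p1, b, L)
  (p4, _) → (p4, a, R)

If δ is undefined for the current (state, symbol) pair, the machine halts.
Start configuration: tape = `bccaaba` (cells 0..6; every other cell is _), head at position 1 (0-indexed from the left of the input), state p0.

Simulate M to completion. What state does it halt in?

p0 | b[c]caaba_   read c → write a, move L, go to p1
p1 | [b]acaaba_   read b → write a, move R, go to p1
p1 | a[a]caaba_   read a → write c, move R, go to p1
p1 | ac[c]aaba_   read c → write a, move R, go to p4
p4 | aca[a]aba_   read a → write c, move L, go to p1
p1 | ac[a]caba_   read a → write c, move R, go to p1
p1 | acc[c]aba_   read c → write a, move R, go to p4
p4 | acca[a]ba_   read a → write c, move L, go to p1
p1 | acc[a]cba_   read a → write c, move R, go to p1
p1 | accc[c]ba_   read c → write a, move R, go to p4
p4 | accca[b]a_   read b → write b, move L, go to p1
p1 | accc[a]ba_   read a → write c, move R, go to p1
p1 | acccc[b]a_   read b → write a, move R, go to p1
p1 | acccca[a]_   read a → write c, move R, go to p1
p1 | accccac[_]
No transition is defined for (p1, _); M halts in state p1.

p1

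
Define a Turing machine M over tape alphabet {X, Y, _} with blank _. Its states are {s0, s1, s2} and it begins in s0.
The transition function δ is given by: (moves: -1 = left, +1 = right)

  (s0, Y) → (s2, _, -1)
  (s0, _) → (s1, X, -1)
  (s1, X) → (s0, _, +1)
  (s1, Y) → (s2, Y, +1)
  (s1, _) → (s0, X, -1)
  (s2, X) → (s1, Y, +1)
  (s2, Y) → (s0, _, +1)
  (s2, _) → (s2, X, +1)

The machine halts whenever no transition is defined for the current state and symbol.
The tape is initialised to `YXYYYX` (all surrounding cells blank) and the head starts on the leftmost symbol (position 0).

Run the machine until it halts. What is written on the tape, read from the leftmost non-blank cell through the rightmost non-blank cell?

XXY_XXXXX

s0 | __[Y]XYYYX_   read Y → write _, move -1, go to s2
s2 | _[_]_XYYYX_   read _ → write X, move +1, go to s2
s2 | _X[_]XYYYX_   read _ → write X, move +1, go to s2
s2 | _XX[X]YYYX_   read X → write Y, move +1, go to s1
s1 | _XXY[Y]YYX_   read Y → write Y, move +1, go to s2
s2 | _XXYY[Y]YX_   read Y → write _, move +1, go to s0
s0 | _XXYY_[Y]X_   read Y → write _, move -1, go to s2
s2 | _XXYY[_]_X_   read _ → write X, move +1, go to s2
s2 | _XXYYX[_]X_   read _ → write X, move +1, go to s2
s2 | _XXYYXX[X]_   read X → write Y, move +1, go to s1
s1 | _XXYYXXY[_]   read _ → write X, move -1, go to s0
s0 | _XXYYXX[Y]X   read Y → write _, move -1, go to s2
s2 | _XXYYX[X]_X   read X → write Y, move +1, go to s1
s1 | _XXYYXY[_]X   read _ → write X, move -1, go to s0
s0 | _XXYYX[Y]XX   read Y → write _, move -1, go to s2
s2 | _XXYY[X]_XX   read X → write Y, move +1, go to s1
s1 | _XXYYY[_]XX   read _ → write X, move -1, go to s0
s0 | _XXYY[Y]XXX   read Y → write _, move -1, go to s2
s2 | _XXY[Y]_XXX   read Y → write _, move +1, go to s0
s0 | _XXY_[_]XXX   read _ → write X, move -1, go to s1
s1 | _XXY[_]XXXX   read _ → write X, move -1, go to s0
s0 | _XX[Y]XXXXX   read Y → write _, move -1, go to s2
s2 | _X[X]_XXXXX   read X → write Y, move +1, go to s1
s1 | _XY[_]XXXXX   read _ → write X, move -1, go to s0
s0 | _X[Y]XXXXXX   read Y → write _, move -1, go to s2
s2 | _[X]_XXXXXX   read X → write Y, move +1, go to s1
s1 | _Y[_]XXXXXX   read _ → write X, move -1, go to s0
s0 | _[Y]XXXXXXX   read Y → write _, move -1, go to s2
s2 | [_]_XXXXXXX   read _ → write X, move +1, go to s2
s2 | X[_]XXXXXXX   read _ → write X, move +1, go to s2
s2 | XX[X]XXXXXX   read X → write Y, move +1, go to s1
s1 | XXY[X]XXXXX   read X → write _, move +1, go to s0
s0 | XXY_[X]XXXX
The non-blank tape span at halt is XXY_XXXXX.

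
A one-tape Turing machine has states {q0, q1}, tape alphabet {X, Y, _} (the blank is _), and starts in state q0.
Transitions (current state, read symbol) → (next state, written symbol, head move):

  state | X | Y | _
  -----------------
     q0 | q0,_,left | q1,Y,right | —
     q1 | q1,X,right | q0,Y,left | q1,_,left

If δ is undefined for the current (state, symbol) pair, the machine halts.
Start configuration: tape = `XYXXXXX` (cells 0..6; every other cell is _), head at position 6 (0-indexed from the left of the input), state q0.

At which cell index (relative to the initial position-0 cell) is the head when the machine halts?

-1

q0 | _XYXXXX[X]   read X → write _, move left, go to q0
q0 | _XYXXX[X]_   read X → write _, move left, go to q0
q0 | _XYXX[X]__   read X → write _, move left, go to q0
q0 | _XYX[X]___   read X → write _, move left, go to q0
q0 | _XY[X]____   read X → write _, move left, go to q0
q0 | _X[Y]_____   read Y → write Y, move right, go to q1
q1 | _XY[_]____   read _ → write _, move left, go to q1
q1 | _X[Y]_____   read Y → write Y, move left, go to q0
q0 | _[X]Y_____   read X → write _, move left, go to q0
q0 | [_]_Y_____
At halt the head is at cell -1.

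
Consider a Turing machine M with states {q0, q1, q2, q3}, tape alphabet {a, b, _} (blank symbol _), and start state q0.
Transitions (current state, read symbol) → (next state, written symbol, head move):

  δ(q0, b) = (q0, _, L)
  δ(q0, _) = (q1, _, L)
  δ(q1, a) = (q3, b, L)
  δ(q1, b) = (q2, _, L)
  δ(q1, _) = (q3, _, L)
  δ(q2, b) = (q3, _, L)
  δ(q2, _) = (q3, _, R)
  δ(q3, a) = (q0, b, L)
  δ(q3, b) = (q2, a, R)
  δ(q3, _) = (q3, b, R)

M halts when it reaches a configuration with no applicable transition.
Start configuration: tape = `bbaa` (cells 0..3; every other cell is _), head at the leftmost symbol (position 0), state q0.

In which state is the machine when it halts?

state=q0 head=0 tape=___[b]baa   (q0,b)→(q0,_,L)
state=q0 head=-1 tape=__[_]_baa   (q0,_)→(q1,_,L)
state=q1 head=-2 tape=_[_]__baa   (q1,_)→(q3,_,L)
state=q3 head=-3 tape=[_]___baa   (q3,_)→(q3,b,R)
state=q3 head=-2 tape=b[_]__baa   (q3,_)→(q3,b,R)
state=q3 head=-1 tape=bb[_]_baa   (q3,_)→(q3,b,R)
state=q3 head=0 tape=bbb[_]baa   (q3,_)→(q3,b,R)
state=q3 head=1 tape=bbbb[b]aa   (q3,b)→(q2,a,R)
state=q2 head=2 tape=bbbba[a]a
No transition is defined for (q2, a); M halts in state q2.

q2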